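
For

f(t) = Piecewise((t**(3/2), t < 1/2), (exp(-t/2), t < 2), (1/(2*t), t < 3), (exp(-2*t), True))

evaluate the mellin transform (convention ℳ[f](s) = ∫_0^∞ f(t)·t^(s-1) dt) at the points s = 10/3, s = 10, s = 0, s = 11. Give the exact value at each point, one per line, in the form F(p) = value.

F(10/3) = -8*2**(1/3)*uppergamma(10/3, 1) - 6*2**(1/3)/7 + 3*2**(1/6)/464 + 2**(2/3)*uppergamma(10/3, 6)/16 + 27*3**(1/3)/14 + 8*2**(1/3)*uppergamma(10/3, 1/4)
F(10) = -1010083840*exp(-1) + sqrt(2)/47104 + 1047735*exp(-6)/8 + 19171/18 + 122145247909*exp(-1/4)/256
F(0) = Ei(-1) - Ei(-6) + 1/12 + sqrt(2)/6 - Ei(-1/4)
F(11) = -20201678848*exp(-1) + sqrt(2)/102400 + 5474871*exp(-6)/8 + 11605/4 + 4885809916361*exp(-1/4)/512

summing 4 kernel integrals split by 1/2, 2, 3 yields ℳ[f](s)
on [0, 1/2): add ∫ t**(3/2)·t^(s-1) dt
∫ exp(-t/2)·t^(s-1) over [1/2, 2)
∫ over [2, 3) of 1/(2*t)·t^(s-1) joins the sum
on [3, ∞): add ∫ exp(-2*t)·t^(s-1) dt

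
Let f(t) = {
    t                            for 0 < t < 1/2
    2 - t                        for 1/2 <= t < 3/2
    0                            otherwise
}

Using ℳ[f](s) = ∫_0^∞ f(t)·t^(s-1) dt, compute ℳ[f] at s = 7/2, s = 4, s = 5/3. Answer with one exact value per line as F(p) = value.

F(7/2) = sqrt(2)*(-22 + 405*sqrt(3))/1008
F(4) = 159/160
F(5/3) = 3*2**(1/3)*(-22 + 51*3**(2/3))/320

summing 2 kernel integrals split by 1/2 yields ℳ[f](s)
piece [0, 1/2): integrate t against the kernel
piece [1/2, 3/2): integrate (2 - t) against the kernel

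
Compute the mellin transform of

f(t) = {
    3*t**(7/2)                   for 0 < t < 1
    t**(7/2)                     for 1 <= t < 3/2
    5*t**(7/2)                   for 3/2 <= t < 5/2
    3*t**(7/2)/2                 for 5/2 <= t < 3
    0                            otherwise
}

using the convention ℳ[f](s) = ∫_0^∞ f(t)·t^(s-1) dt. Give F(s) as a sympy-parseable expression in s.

summing 4 kernel integrals split by 1, 3/2, 5/2 yields ℳ[f](s)
∫ 3*t**(7/2)·t^(s-1) over [0, 1)
over [1, 3/2), the kernel integral of t**(7/2) enters the sum
between 3/2 and 5/2 the integrand is 5*t**(7/2)·t^(s-1)
∫ 3*t**(7/2)/2·t^(s-1) over [5/2, 3)

(3*3**(s + 7/2) - 8*(3/2)**(s + 7/2) + 7*(5/2)**(s + 7/2) + 4)/(2*s + 7)
  Re(s) > -7/2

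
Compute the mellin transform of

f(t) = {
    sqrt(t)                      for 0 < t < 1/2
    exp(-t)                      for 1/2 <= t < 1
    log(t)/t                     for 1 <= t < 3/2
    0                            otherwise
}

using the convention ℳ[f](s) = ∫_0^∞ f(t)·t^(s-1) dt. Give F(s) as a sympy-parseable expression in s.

(3*2**s*(2*s + 1)*(s**2 - 2*s + 1)*uppergamma(s, 1/2) - 3*2**s*(2*s + 1)*(s**2 - 2*s + 1)*uppergamma(s, 1) + 3*2**s*(2*s + 1) + 3**s*s*(2*s + 1)*(-2*log(2) + 2*log(3)) - 2*3**s*(2*s + 1) + 3**s*(2*s + 1)*(-2*log(3) + 2*log(2)) + 3*sqrt(2)*(s**2 - 2*s + 1))/(3*2**s*(2*s + 1)*(s**2 - 2*s + 1))
  Re(s) > -1/2

integrate the 3 segments split at 1/2, 1, then add the results
segment [0, 1/2) carries sqrt(t); integrate it
segment 1/2 to 1 holds exp(-t); add its integral
for t in [1, 3/2): the term is ∫ log(t)/t·t^(s-1)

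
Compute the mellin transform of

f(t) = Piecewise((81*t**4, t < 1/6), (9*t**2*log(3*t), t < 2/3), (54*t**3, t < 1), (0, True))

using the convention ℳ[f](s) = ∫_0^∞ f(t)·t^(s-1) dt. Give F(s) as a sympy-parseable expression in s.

(-256*2**(2*s)*(s + 2)**2*(s + 4) + 64*2**(2*s)*(s + 2)*(s + 3)*(s + 4)*log(2) - 64*2**(2*s)*(s + 3)*(s + 4) + 864*6**s*(s + 2)**2*(s + 4) + (s + 2)**2*(s + 3) + 4*(s + 2)*(s + 3)*(s + 4)*log(2) + 4*(s + 3)*(s + 4))/(16*6**s*(s + 2)**2*(s + 3)*(s + 4))
  Re(s) > -4

undo the common scale on t: t**4 on [0, 1/2); t**2*log(t) on [1/2, 2); 2*t**3 on [2, 3)
undo the shared t-power: t**2 on [0, 1/2); log(t) on [1/2, 2); 2*t on [2, 3)
along the cuts 1/6, 2/3, ℳ[f](s) splits into 3 integrals
∫ 81*t**4·t^(s-1) over [0, 1/6)
∫ over [1/6, 2/3) of 9*t**2*log(3*t)·t^(s-1) joins the sum
piece [2/3, 1): integrate 54*t**3 against the kernel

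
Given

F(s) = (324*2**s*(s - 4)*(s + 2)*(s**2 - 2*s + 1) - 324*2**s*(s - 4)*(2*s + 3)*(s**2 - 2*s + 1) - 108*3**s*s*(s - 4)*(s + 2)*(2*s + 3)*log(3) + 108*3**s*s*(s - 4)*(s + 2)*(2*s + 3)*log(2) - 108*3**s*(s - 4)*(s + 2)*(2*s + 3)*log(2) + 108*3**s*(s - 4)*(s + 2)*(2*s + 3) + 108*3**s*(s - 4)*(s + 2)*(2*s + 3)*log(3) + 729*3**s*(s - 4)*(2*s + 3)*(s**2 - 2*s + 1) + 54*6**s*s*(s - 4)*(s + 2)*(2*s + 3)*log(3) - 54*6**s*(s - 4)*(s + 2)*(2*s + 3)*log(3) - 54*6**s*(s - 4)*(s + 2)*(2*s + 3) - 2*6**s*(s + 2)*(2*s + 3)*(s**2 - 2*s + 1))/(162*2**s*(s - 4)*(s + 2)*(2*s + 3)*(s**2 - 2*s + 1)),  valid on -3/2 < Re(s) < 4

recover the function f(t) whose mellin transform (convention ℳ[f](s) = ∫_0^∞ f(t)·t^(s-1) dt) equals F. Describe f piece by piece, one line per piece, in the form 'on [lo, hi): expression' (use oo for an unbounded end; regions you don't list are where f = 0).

on [0, 1): t**(3/2)
on [1, 3/2): 2*t**2
on [3/2, 3): log(t)/t
on [3, oo): t**(-4)

summing 4 kernel integrals split by 1, 3/2, 3 yields ℳ[f](s)
over [0, 1), the kernel integral of t**(3/2) enters the sum
between 1 and 3/2 the integrand is 2*t**2·t^(s-1)
the [3/2, 3) slice contributes ∫ log(t)/t·t^(s-1) dt
on [3, ∞) integrate f = t**(-4) against the kernel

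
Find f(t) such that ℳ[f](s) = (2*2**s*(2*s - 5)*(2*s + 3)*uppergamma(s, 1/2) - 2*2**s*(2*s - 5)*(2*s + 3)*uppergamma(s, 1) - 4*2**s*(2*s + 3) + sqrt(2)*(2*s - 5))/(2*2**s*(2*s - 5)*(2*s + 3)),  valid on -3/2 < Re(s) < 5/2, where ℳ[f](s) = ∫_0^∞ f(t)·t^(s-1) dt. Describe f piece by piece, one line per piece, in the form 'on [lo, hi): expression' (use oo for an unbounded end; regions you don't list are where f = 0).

on [0, 1/2): t**(3/2)
on [1/2, 1): exp(-t)
on [1, oo): t**(-5/2)

decompose at 1/2, 1; ℳ[f](s) sums the 3 pieces' integrals
segment 0 to 1/2 holds t**(3/2); add its integral
on [1/2, 1) integrate f = exp(-t) against the kernel
on [1, ∞): add ∫ t**(-5/2)·t^(s-1) dt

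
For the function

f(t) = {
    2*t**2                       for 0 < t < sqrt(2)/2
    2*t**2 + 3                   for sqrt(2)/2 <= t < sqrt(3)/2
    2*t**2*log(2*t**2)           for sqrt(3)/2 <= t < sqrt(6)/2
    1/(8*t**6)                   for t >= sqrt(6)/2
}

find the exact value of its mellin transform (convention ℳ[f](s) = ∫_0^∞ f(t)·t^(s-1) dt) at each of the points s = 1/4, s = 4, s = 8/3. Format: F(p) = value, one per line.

F(1/4) = 2**(3/4)*(-3726*2**(1/8) - 366*6**(1/8) + log(2**(207*3**(1/8))*3**(-207*3**(1/8) + 414*6**(1/8))) + 4117*3**(1/8))/621
F(4) = 17/192 + log(4374**(9/64))
F(8/3) = -583*12**(1/3)/2940 - 9*2**(2/3)/32 - 27*6**(1/3)*log(3)/224 + 27*6**(1/3)*log(2)/224 + 1863*6**(1/3)/3136 + 27*12**(1/3)*log(3)/56

undo the power substitution: 2*t on [0, 1/2); 2*t + 3 on [1/2, 3/4); 2*t*log(2*t) on [3/4, 3/2); …
strip the common scale on t: t on [0, 1); t + 3 on [1, 3/2); t*log(t) on [3/2, 3); …
decompose at sqrt(2)/2, sqrt(3)/2, sqrt(6)/2; ℳ[f](s) sums the 4 pieces' integrals
piece [0, sqrt(2)/2): integrate 2*t**2 against the kernel
segment [sqrt(2)/2, sqrt(3)/2) carries (2*t**2 + 3); integrate it
[sqrt(3)/2, sqrt(6)/2) adds the kernel integral of 2*t**2*log(2*t**2)
segment sqrt(6)/2 to ∞ holds 1/(8*t**6); add its integral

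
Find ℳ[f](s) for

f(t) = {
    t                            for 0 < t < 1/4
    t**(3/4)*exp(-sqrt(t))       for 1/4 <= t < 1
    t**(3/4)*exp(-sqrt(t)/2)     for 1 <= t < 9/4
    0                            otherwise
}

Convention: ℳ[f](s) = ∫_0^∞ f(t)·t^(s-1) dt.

invert the power substitution to get t**2 on [0, 1/2); t**(3/2)*exp(-t) on [1/2, 1); t**(3/2)*exp(-t/2) on [1, 3/2)
the shared t-power comes off first: t**(3/2) on [0, 1/2); t*exp(-t) on [1/2, 1); t*exp(-t/2) on [1, 3/2)
back out the shared t-power: sqrt(t) on [0, 1/2); exp(-t) on [1/2, 1); exp(-t/2) on [1, 3/2)
along the cuts 1/4, 1, ℳ[f](s) splits into 3 integrals
over [0, 1/4), the kernel integral of t enters the sum
∫ t**(3/4)*exp(-sqrt(t))·t^(s-1) over [1/4, 1)
between 1 and 9/4 the integrand is t**(3/4)*exp(-sqrt(t)/2)·t^(s-1)

2**(-2*s - 5/2)*(2**(2*s + 7/2)*(s + 1)*uppergamma(2*s + 3/2, 1/2) - 2**(2*s + 7/2)*(s + 1)*uppergamma(2*s + 3/2, 1) + 2**(4*s + 5)*(s + 1)*uppergamma(2*s + 3/2, 1/2) - 2**(4*s + 5)*(s + 1)*uppergamma(2*s + 3/2, 3/4) + sqrt(2))/(s + 1)
  Re(s) > -1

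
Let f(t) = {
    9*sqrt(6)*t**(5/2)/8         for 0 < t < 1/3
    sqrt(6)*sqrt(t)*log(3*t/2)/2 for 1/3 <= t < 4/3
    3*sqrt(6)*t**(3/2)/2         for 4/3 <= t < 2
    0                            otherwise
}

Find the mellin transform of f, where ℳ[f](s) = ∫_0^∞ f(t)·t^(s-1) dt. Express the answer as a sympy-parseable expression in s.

sqrt(2)*(-32*2**(2*s)*(2*s + 1)**2*(2*s + 5) + 8*2**(2*s)*(2*s + 1)*(2*s + 3)*(2*s + 5)*log(2) - 16*2**(2*s)*(2*s + 3)*(2*s + 5) + 24*6**(s + 1/2)*(2*s + 1)**2*(2*s + 5) + (2*s + 1)**2*(2*s + 3) + 4*(2*s + 1)*(2*s + 3)*(2*s + 5)*log(2) + 8*(2*s + 3)*(2*s + 5))/(4*3**s*(2*s + 1)**2*(2*s + 3)*(2*s + 5))
  Re(s) > -5/2

remove the common scale on t first: t**(5/2) on [0, 1/2); sqrt(t)*log(t) on [1/2, 2); 2*t**(3/2) on [2, 3)
remove the shared t-power first: t**2 on [0, 1/2); log(t) on [1/2, 2); 2*t on [2, 3)
split f at 1/3, 4/3: ℳ[f](s) collects 3 kernel integrals
the [0, 1/3) slice contributes ∫ 9*sqrt(6)*t**(5/2)/8·t^(s-1) dt
∫ sqrt(6)*sqrt(t)*log(3*t/2)/2·t^(s-1) over [1/3, 4/3)
∫ 3*sqrt(6)*t**(3/2)/2·t^(s-1) over [4/3, 2)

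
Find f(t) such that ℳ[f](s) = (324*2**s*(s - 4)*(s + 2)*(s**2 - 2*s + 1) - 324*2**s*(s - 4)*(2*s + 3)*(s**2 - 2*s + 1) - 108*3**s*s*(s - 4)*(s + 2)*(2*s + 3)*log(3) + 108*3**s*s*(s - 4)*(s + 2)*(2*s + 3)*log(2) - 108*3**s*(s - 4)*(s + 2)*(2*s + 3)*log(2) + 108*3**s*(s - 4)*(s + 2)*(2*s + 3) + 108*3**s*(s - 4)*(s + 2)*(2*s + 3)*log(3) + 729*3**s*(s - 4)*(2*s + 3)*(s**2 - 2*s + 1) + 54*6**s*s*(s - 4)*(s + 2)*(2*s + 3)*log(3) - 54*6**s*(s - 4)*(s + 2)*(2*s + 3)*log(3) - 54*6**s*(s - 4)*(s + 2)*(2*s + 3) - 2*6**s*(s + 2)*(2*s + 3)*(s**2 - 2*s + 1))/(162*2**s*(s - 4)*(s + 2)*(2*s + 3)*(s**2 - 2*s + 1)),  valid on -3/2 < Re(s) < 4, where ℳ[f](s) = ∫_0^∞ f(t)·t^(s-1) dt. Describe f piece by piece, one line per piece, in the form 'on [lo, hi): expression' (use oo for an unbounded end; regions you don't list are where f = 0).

on [0, 1): t**(3/2)
on [1, 3/2): 2*t**2
on [3/2, 3): log(t)/t
on [3, oo): t**(-4)

decompose at 1, 3/2, 3; ℳ[f](s) sums the 4 pieces' integrals
the [0, 1) slice contributes ∫ t**(3/2)·t^(s-1) dt
[1, 3/2) adds the kernel integral of 2*t**2
∫ log(t)/t·t^(s-1) over [3/2, 3)
∫ over [3, ∞) of t**(-4)·t^(s-1) joins the sum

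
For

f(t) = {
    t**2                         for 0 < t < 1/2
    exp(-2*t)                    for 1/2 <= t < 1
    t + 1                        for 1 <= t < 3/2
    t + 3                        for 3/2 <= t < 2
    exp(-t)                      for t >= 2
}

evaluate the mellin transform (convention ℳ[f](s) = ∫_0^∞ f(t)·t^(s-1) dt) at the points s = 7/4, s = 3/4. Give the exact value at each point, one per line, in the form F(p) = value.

split f at 1/2, 1, 3/2, 2: ℳ[f](s) collects 5 kernel integrals
segment 0 to 1/2 holds t**2; add its integral
piece [1/2, 1): integrate exp(-2*t) against the kernel
the [1, 3/2) slice contributes ∫ (t + 1)·t^(s-1) dt
segment 3/2 to 2 holds (t + 3); add its integral
segment [2, ∞) carries exp(-t); integrate it

F(7/4) = 2**(1/4)*(-3960*3**(3/4) - 2160*2**(3/4) - 1155*uppergamma(7/4, 2) + 77 + 1155*uppergamma(7/4, 1) + 2310*2**(3/4)*uppergamma(7/4, 2) + 22560*sqrt(2))/4620
F(3/4) = 2**(1/4)*(-616*3**(3/4) - 440*2**(3/4) - 231*uppergamma(3/4, 2) + 21 + 231*2**(3/4)*uppergamma(3/4, 2) + 231*uppergamma(3/4, 1) + 2376*sqrt(2))/462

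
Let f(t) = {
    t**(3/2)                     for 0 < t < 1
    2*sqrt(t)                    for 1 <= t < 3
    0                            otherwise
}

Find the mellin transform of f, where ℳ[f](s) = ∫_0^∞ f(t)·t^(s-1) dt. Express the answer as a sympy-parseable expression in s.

(4*sqrt(3)*3**s*(2*s + 3) - 4*s - 10)/((2*s + 1)*(2*s + 3))
  Re(s) > -3/2

summing 2 kernel integrals split by 1 yields ℳ[f](s)
∫ over [0, 1) of t**(3/2)·t^(s-1) joins the sum
for t in [1, 3): the term is ∫ 2*sqrt(t)·t^(s-1)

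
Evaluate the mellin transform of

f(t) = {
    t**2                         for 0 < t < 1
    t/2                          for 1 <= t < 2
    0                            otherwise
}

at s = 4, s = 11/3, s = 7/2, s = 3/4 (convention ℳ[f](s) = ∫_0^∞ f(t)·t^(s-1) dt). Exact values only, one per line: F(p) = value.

F(4) = 49/15
F(11/3) = 33/476 + 12*2**(2/3)/7
F(7/2) = 7/99 + 16*sqrt(2)/9
F(3/4) = 6/77 + 4*2**(3/4)/7

strip the shared t-power: 1 on [0, 1); 1/(2*t) on [1, 2)
strip the shared t-power: t on [0, 1); 1/2 on [1, 2)
integrate the 2 segments split at 1, then add the results
for t in [0, 1): the term is ∫ t**2·t^(s-1)
∫ over [1, 2) of t/2·t^(s-1) joins the sum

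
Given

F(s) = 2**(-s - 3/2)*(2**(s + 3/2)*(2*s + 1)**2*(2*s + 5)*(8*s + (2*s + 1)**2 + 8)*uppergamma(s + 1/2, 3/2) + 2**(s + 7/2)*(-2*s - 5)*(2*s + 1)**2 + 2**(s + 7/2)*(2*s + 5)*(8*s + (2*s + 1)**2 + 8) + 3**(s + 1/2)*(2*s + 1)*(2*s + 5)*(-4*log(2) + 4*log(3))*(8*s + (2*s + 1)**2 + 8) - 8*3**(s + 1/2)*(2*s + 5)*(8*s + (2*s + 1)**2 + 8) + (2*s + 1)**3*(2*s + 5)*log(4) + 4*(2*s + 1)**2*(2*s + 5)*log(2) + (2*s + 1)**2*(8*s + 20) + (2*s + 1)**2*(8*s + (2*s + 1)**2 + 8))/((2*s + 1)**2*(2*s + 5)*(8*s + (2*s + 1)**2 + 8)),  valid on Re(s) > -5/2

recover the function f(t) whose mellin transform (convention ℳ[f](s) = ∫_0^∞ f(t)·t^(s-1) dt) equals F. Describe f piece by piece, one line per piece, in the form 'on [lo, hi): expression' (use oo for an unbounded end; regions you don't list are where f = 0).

invert the shared t-power to get t**2 on [0, 1/2); t*log(t) on [1/2, 1); log(t) on [1, 3/2); …
summing 4 kernel integrals split by 1/2, 1, 3/2 yields ℳ[f](s)
for t in [0, 1/2): the term is ∫ t**(5/2)·t^(s-1)
between 1/2 and 1 the integrand is t**(3/2)*log(t)·t^(s-1)
between 1 and 3/2 the integrand is sqrt(t)*log(t)·t^(s-1)
over [3/2, ∞), the kernel integral of sqrt(t)*exp(-t) enters the sum

on [0, 1/2): t**(5/2)
on [1/2, 1): t**(3/2)*log(t)
on [1, 3/2): sqrt(t)*log(t)
on [3/2, oo): sqrt(t)*exp(-t)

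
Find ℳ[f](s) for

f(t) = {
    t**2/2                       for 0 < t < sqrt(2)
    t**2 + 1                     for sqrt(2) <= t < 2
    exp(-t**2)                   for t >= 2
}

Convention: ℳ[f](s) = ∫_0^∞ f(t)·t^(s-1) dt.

invert the power substitution to get t/2 on [0, 2); t + 1 on [2, 4); exp(-t) on [4, ∞)
undo the common scale on t: t on [0, 1); 2*t + 1 on [1, 2); exp(-2*t) on [2, ∞)
breakpoints sqrt(2), 2: one integral from each of the 3 segments
∫ over [0, sqrt(2)) of t**2/2·t^(s-1) joins the sum
between sqrt(2) and 2 the integrand is (t**2 + 1)·t^(s-1)
over [2, ∞), the kernel integral of exp(-t**2) enters the sum

(-4*2**(s/2)*s - 4*2**(s/2) + 10*2**s*s + 4*2**s + s**2*uppergamma(s/2, 4) + 2*s*uppergamma(s/2, 4))/(2*s*(s + 2))
  Re(s) > -2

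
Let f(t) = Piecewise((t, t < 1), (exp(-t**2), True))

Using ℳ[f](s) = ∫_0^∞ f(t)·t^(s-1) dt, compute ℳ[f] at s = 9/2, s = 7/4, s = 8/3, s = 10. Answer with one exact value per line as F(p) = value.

peel off the shared t-power: 1/t on [0, 1); exp(-t**2)/t**2 on [1, ∞)
peel off the power substitution: 1/sqrt(t) on [0, 1); exp(-t)/t on [1, ∞)
invert the shared t-power to get sqrt(t) on [0, 1); exp(-t) on [1, ∞)
cuts at 1: linearity sums the 2 kernel integrals
∫ t·t^(s-1) over [0, 1)
on [1, ∞): add ∫ exp(-t**2)·t^(s-1) dt

F(9/2) = 2/11 + uppergamma(9/4, 1)/2
F(7/4) = uppergamma(7/8, 1)/2 + 4/11
F(8/3) = uppergamma(4/3, 1)/2 + 3/11
F(10) = 1/11 + 65*exp(-1)/2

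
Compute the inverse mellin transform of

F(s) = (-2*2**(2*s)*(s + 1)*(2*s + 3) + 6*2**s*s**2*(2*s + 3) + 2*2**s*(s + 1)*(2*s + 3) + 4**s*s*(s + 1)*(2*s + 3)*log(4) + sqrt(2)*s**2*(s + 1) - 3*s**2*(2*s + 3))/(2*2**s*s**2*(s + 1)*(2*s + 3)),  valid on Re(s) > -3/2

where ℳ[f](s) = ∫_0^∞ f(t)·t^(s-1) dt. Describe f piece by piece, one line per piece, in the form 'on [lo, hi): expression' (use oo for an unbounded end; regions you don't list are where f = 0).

integrate the 3 segments split at 1/2, 1, then add the results
between 0 and 1/2 the integrand is t**(3/2)·t^(s-1)
on [1/2, 1): add ∫ 3*t·t^(s-1) dt
piece [1, 2): integrate log(t) against the kernel

on [0, 1/2): t**(3/2)
on [1/2, 1): 3*t
on [1, 2): log(t)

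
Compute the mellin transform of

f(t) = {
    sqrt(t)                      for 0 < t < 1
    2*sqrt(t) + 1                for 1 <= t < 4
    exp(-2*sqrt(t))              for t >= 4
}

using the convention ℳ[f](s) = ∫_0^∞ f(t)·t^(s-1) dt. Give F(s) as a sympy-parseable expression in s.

(-16**s + 10*2**(6*s)*s - 4*2**(4*s)*s + 2*2**(2*s)*s*(2*s + 1)*uppergamma(2*s, 4) + 64**s)/(16**s*s*(2*s + 1))
  Re(s) > -1/2

back out the power substitution: t on [0, 1); 2*t + 1 on [1, 2); exp(-2*t) on [2, ∞)
split f at 1, 4: ℳ[f](s) collects 3 kernel integrals
for t in [0, 1): the term is ∫ sqrt(t)·t^(s-1)
segment [1, 4) carries (2*sqrt(t) + 1); integrate it
over [4, ∞), the kernel integral of exp(-2*sqrt(t)) enters the sum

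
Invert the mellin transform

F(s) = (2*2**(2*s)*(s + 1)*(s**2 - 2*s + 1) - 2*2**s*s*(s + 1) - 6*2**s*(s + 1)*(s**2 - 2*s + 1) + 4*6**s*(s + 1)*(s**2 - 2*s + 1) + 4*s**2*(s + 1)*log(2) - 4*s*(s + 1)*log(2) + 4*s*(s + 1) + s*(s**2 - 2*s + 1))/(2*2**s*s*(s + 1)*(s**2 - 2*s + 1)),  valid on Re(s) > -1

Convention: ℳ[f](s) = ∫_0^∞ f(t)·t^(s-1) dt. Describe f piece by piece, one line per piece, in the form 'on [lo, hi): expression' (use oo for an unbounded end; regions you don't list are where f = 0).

treat the 4 regions marked off by 1/2, 1, 2 separately and sum
for t in [0, 1/2): the term is ∫ t·t^(s-1)
on [1/2, 1): add ∫ log(t)/t·t^(s-1) dt
between 1 and 2 the integrand is 3·t^(s-1)
over [2, 3), the kernel integral of 2 enters the sum

on [0, 1/2): t
on [1/2, 1): log(t)/t
on [1, 2): 3
on [2, 3): 2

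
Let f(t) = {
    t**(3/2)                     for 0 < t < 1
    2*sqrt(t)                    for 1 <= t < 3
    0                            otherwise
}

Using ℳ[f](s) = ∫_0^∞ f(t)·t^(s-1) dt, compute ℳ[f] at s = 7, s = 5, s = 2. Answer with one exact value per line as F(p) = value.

slice at 1, transform all 2 pieces, and sum them
piece [0, 1): integrate t**(3/2) against the kernel
the [1, 3) slice contributes ∫ 2*sqrt(t)·t^(s-1) dt

F(7) = -38/255 + 2916*sqrt(3)/5
F(5) = -30/143 + 972*sqrt(3)/11
F(2) = -18/35 + 36*sqrt(3)/5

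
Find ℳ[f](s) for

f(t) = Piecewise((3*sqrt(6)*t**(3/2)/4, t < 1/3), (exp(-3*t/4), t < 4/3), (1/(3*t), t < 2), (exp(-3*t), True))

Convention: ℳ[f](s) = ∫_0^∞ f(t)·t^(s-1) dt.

peel off the common scale on t: t**(3/2) on [0, 1/2); exp(-t/2) on [1/2, 2); 1/(2*t) on [2, 3); …
along the cuts 1/3, 4/3, 2, ℳ[f](s) splits into 4 integrals
for t in [0, 1/3): the term is ∫ 3*sqrt(6)*t**(3/2)/4·t^(s-1)
[1/3, 4/3) adds the kernel integral of exp(-3*t/4)
the [4/3, 2) slice contributes ∫ 1/(3*t)·t^(s-1) dt
segment [2, ∞) carries exp(-3*t); integrate it

(24**s*(s - 1)*(2*s + 3)*uppergamma(s, 1/4) - 24**s*(s - 1)*(2*s + 3)*uppergamma(s, 1) - 24**s*(2*s + 3)/4 + 36**s*(2*s + 3)/6 + 6**s*(s - 1)*(2*s + 3)*uppergamma(s, 6) + sqrt(2)*6**s*(s - 1)/2)/(18**s*(s - 1)*(2*s + 3))
  Re(s) > -3/2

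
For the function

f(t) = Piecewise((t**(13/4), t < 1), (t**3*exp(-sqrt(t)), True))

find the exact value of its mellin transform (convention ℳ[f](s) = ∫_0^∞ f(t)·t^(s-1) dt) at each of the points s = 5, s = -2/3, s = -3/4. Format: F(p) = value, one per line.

reversing the shared t-power: t**(5/4) on [0, 1); t*exp(-sqrt(t)) on [1, ∞)
remove the power substitution first: t**(5/2) on [0, 1); t**2*exp(-t) on [1, ∞)
strip the shared t-power: sqrt(t) on [0, 1); exp(-t) on [1, ∞)
along the cuts 1, ℳ[f](s) splits into 2 integrals
on [0, 1) integrate f = t**(13/4) against the kernel
∫ t**3*exp(-sqrt(t))·t^(s-1) over [1, ∞)

F(5) = 4/33 + 7109254944152*exp(-1)
F(-2/3) = 12/31 + 2*uppergamma(14/3, 1)
F(-3/4) = (E*(16 + 525*sqrt(pi)*erfc(1)) + 2110)*exp(-1)/40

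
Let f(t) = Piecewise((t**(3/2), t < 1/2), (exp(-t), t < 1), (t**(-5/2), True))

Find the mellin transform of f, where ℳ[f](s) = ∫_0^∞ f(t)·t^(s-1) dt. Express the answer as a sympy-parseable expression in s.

(2*2**s*(2*s - 5)*(2*s + 3)*uppergamma(s, 1/2) - 2*2**s*(2*s - 5)*(2*s + 3)*uppergamma(s, 1) - 4*2**s*(2*s + 3) + sqrt(2)*(2*s - 5))/(2*2**s*(2*s - 5)*(2*s + 3))
  -3/2 < Re(s) < 5/2

integrate the 3 segments split at 1/2, 1, then add the results
[0, 1/2) adds the kernel integral of t**(3/2)
over [1/2, 1), the kernel integral of exp(-t) enters the sum
segment [1, ∞) carries t**(-5/2); integrate it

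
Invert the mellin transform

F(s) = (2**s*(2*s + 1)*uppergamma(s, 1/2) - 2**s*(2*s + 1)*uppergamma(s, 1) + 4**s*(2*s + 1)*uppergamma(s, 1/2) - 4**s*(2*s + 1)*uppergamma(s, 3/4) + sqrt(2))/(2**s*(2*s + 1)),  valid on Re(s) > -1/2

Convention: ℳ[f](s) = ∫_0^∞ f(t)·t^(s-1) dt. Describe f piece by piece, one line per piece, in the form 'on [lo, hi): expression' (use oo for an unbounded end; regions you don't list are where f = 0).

integrate the 3 segments split at 1/2, 1, then add the results
between 0 and 1/2 the integrand is sqrt(t)·t^(s-1)
∫ exp(-t)·t^(s-1) over [1/2, 1)
over [1, 3/2), the kernel integral of exp(-t/2) enters the sum

on [0, 1/2): sqrt(t)
on [1/2, 1): exp(-t)
on [1, 3/2): exp(-t/2)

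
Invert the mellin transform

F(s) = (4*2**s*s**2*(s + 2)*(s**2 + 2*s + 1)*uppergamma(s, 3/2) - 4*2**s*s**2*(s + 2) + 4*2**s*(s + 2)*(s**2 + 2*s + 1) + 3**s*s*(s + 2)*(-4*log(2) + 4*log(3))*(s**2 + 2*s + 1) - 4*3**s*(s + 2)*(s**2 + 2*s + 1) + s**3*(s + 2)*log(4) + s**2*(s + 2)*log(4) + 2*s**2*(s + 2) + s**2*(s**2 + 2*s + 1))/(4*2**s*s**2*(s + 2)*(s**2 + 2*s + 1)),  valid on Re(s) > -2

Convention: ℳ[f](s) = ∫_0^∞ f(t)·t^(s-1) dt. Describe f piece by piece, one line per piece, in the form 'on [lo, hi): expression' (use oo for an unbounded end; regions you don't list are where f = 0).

along the cuts 1/2, 1, 3/2, ℳ[f](s) splits into 4 integrals
segment 0 to 1/2 holds t**2; add its integral
piece [1/2, 1): integrate t*log(t) against the kernel
for t in [1, 3/2): the term is ∫ log(t)·t^(s-1)
over [3/2, ∞), the kernel integral of exp(-t) enters the sum

on [0, 1/2): t**2
on [1/2, 1): t*log(t)
on [1, 3/2): log(t)
on [3/2, oo): exp(-t)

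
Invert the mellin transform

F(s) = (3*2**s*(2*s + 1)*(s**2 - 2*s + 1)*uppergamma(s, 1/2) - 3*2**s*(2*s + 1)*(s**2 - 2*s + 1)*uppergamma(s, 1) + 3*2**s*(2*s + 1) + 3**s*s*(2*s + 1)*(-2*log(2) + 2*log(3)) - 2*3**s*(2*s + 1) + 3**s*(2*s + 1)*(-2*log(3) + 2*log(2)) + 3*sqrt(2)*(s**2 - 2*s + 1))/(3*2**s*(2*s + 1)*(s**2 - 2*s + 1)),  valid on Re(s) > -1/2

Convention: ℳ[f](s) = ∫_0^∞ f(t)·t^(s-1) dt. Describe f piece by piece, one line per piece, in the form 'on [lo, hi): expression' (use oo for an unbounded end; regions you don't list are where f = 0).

on [0, 1/2): sqrt(t)
on [1/2, 1): exp(-t)
on [1, 3/2): log(t)/t

summing 3 kernel integrals split by 1/2, 1 yields ℳ[f](s)
between 0 and 1/2 the integrand is sqrt(t)·t^(s-1)
∫ over [1/2, 1) of exp(-t)·t^(s-1) joins the sum
on [1, 3/2) integrate f = log(t)/t against the kernel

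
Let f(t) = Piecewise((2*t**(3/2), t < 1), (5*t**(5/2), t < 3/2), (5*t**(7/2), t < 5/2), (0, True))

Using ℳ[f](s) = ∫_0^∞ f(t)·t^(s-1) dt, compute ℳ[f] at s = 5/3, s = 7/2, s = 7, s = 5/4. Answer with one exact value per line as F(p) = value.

slice at 1, 3/2, transform all 3 pieces, and sum them
between 0 and 1 the integrand is 2*t**(3/2)·t^(s-1)
∫ over [1, 3/2) of 5*t**(5/2)·t^(s-1) joins the sum
segment [3/2, 5/2) carries 5*t**(7/2); integrate it

F(5/3) = -3159*2**(5/6)*3**(1/6)/4960 - 54/95 + 46875*2**(5/6)*5**(1/6)/992
F(7/2) = 5817101/13440
F(7) = -492075*sqrt(6)/136192 - 94/323 + 48828125*sqrt(10)/21504
F(5/4) = -63*2**(1/4)*3**(3/4)/152 - 20/33 + 3125*2**(1/4)*5**(3/4)/152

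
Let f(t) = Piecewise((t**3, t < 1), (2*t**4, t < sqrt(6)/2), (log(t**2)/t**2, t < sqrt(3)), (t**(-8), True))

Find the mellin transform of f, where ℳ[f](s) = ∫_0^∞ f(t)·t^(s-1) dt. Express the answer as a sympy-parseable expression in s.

undo the power substitution: t**(3/2) on [0, 1); 2*t**2 on [1, 3/2); log(t)/t on [3/2, 3); …
linearity at 1, sqrt(6)/2, sqrt(3) turns ℳ[f](s) into 4 summed integrals
segment 0 to 1 holds t**3; add its integral
on [1, sqrt(6)/2) integrate f = 2*t**4 against the kernel
[sqrt(6)/2, sqrt(3)) adds the kernel integral of log(t**2)/t**2
segment sqrt(3) to ∞ holds t**(-8); add its integral

(324*2**(s/2)*(s/2 - 4)*(s/2 + 2)*(s**2/4 - s + 1) - 324*2**(s/2)*(s/2 - 4)*(s + 3)*(s**2/4 - s + 1) - 54*3**(s/2)*s*(s/2 - 4)*(s/2 + 2)*(s + 3)*log(3) + 54*3**(s/2)*s*(s/2 - 4)*(s/2 + 2)*(s + 3)*log(2) - 108*3**(s/2)*(s/2 - 4)*(s/2 + 2)*(s + 3)*log(2) + 108*3**(s/2)*(s/2 - 4)*(s/2 + 2)*(s + 3) + 108*3**(s/2)*(s/2 - 4)*(s/2 + 2)*(s + 3)*log(3) + 729*3**(s/2)*(s/2 - 4)*(s + 3)*(s**2/4 - s + 1) + 27*6**(s/2)*s*(s/2 - 4)*(s/2 + 2)*(s + 3)*log(3) - 54*6**(s/2)*(s/2 - 4)*(s/2 + 2)*(s + 3)*log(3) - 54*6**(s/2)*(s/2 - 4)*(s/2 + 2)*(s + 3) - 2*6**(s/2)*(s/2 + 2)*(s + 3)*(s**2/4 - s + 1))/(324*2**(s/2)*(s/2 - 4)*(s/2 + 2)*(s + 3)*(s**2/4 - s + 1))
  -3 < Re(s) < 8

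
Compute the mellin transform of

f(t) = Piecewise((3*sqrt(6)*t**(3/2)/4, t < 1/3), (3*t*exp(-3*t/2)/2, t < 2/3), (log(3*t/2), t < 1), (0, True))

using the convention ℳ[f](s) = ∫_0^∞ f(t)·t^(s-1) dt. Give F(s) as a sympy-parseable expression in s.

back out the common scale on t: 3*sqrt(3)*t**(3/2) on [0, 1/6); 3*t*exp(-3*t) on [1/6, 1/3); log(3*t) on [1/3, 1/2)
reversing the common scale on t: t**(3/2) on [0, 1/2); t*exp(-t) on [1/2, 1); log(t) on [1, 3/2)
back out the shared t-power: sqrt(t) on [0, 1/2); exp(-t) on [1/2, 1); log(t)/t on [1, 3/2)
linearity at 1/3, 2/3 turns ℳ[f](s) into 3 summed integrals
on [0, 1/3): add ∫ 3*sqrt(6)*t**(3/2)/4·t^(s-1) dt
for t in [1/3, 2/3): the term is ∫ 3*t*exp(-3*t/2)/2·t^(s-1)
between 2/3 and 1 the integrand is log(3*t/2)·t^(s-1)

(4*2**s*s**3*uppergamma(s + 1, 1/2) - 4*2**s*s**3*uppergamma(s + 1, 1) + 6*2**s*s**2*uppergamma(s + 1, 1/2) - 6*2**s*s**2*uppergamma(s + 1, 1) + 4*2**s*s + 6*2**s + 3**s*s**2*(-4*log(2) + 4*log(3)) - 4*3**s*s + 3**s*s*(-6*log(2) + 6*log(3)) - 6*3**s + sqrt(2)*s**2)/(2*3**s*s**2*(2*s + 3))
  Re(s) > -3/2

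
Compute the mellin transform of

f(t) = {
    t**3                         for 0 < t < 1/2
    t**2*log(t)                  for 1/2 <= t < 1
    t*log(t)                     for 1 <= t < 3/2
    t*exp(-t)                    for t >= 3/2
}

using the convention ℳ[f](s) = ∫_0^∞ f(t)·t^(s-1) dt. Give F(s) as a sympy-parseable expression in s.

strip the power substitution: t**6 on [0, sqrt(2)/2); t**4*log(t**2) on [sqrt(2)/2, 1); t**2*log(t**2) on [1, sqrt(6)/2); …
strip the shared t-power: t**4 on [0, sqrt(2)/2); t**2*log(t**2) on [sqrt(2)/2, 1); log(t**2) on [1, sqrt(6)/2); …
undo the power substitution: t**2 on [0, 1/2); t*log(t) on [1/2, 1); log(t) on [1, 3/2); …
slice at 1/2, 1, 3/2, transform all 4 pieces, and sum them
on [0, 1/2) integrate f = t**3 against the kernel
segment 1/2 to 1 holds t**2*log(t); add its integral
∫ over [1, 3/2) of t*log(t)·t^(s-1) joins the sum
for t in [3/2, ∞): the term is ∫ t*exp(-t)·t^(s-1)

(8*2**s*(s + 1)**2*(s + 3)*(2*s + (s + 1)**2 + 3)*uppergamma(s + 1, 3/2) - 8*2**s*(s + 1)**2*(s + 3) + 8*2**s*(s + 3)*(2*s + (s + 1)**2 + 3) + 3**s*(s + 1)*(s + 3)*(-12*log(2) + 12*log(3))*(2*s + (s + 1)**2 + 3) - 12*3**s*(s + 3)*(2*s + (s + 1)**2 + 3) + (s + 1)**3*(s + 3)*log(4) + (s + 1)**2*(s + 3)*log(4) + 2*(s + 1)**2*(s + 3) + (s + 1)**2*(2*s + (s + 1)**2 + 3))/(8*2**s*(s + 1)**2*(s + 3)*(2*s + (s + 1)**2 + 3))
  Re(s) > -3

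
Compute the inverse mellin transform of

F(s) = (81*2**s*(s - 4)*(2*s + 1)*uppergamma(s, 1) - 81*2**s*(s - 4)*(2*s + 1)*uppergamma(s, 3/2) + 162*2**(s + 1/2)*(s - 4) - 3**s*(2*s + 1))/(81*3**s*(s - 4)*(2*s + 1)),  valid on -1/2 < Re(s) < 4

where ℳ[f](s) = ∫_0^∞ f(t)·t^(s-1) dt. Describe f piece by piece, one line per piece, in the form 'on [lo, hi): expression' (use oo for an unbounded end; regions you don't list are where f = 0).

on [0, 2/3): sqrt(3)*sqrt(t)
on [2/3, 1): exp(-3*t/2)
on [1, oo): 1/(81*t**4)

undo the common scale on t: sqrt(2)*sqrt(t) on [0, 1); exp(-t) on [1, 3/2); 1/(16*t**4) on [3/2, ∞)
back out the common scale on t: sqrt(t) on [0, 2); exp(-t/2) on [2, 3); t**(-4) on [3, ∞)
split f at 2/3, 1: ℳ[f](s) collects 3 kernel integrals
segment [0, 2/3) carries sqrt(3)*sqrt(t); integrate it
the [2/3, 1) slice contributes ∫ exp(-3*t/2)·t^(s-1) dt
∫ over [1, ∞) of 1/(81*t**4)·t^(s-1) joins the sum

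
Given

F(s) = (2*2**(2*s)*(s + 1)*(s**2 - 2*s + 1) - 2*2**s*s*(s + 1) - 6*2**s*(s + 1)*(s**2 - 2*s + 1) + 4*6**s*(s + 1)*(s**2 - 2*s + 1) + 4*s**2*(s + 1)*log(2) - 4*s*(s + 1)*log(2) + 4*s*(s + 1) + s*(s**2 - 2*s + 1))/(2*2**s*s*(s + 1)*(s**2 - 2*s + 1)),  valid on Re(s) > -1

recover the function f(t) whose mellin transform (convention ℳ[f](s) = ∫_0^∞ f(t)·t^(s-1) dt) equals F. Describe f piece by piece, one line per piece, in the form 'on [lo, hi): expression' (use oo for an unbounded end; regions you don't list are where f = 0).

summing 4 kernel integrals split by 1/2, 1, 2 yields ℳ[f](s)
on [0, 1/2): add ∫ t·t^(s-1) dt
on [1/2, 1): add ∫ log(t)/t·t^(s-1) dt
piece [1, 2): integrate 3 against the kernel
∫ 2·t^(s-1) over [2, 3)

on [0, 1/2): t
on [1/2, 1): log(t)/t
on [1, 2): 3
on [2, 3): 2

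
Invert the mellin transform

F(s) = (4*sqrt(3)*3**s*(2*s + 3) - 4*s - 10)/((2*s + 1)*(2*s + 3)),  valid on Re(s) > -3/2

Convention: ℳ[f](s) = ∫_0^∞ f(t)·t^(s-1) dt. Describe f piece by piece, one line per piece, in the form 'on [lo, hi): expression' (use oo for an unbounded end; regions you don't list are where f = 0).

on [0, 1): t**(3/2)
on [1, 3): 2*sqrt(t)

slice at 1, transform all 2 pieces, and sum them
between 0 and 1 the integrand is t**(3/2)·t^(s-1)
on [1, 3): add ∫ 2*sqrt(t)·t^(s-1) dt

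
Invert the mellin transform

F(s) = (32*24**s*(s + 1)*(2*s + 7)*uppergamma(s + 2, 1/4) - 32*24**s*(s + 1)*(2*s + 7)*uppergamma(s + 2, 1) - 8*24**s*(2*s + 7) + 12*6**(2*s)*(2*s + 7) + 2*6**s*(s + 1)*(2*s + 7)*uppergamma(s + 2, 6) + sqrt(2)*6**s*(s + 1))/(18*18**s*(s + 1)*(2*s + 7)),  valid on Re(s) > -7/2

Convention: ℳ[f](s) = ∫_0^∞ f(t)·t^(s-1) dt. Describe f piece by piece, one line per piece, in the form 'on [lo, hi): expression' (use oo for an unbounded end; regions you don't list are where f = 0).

on [0, 1/3): 3*sqrt(6)*t**(7/2)/4
on [1/3, 4/3): t**2*exp(-3*t/4)
on [4/3, 2): t/3
on [2, oo): t**2*exp(-3*t)

back out the shared t-power: 3*sqrt(6)*t**(3/2)/4 on [0, 1/3); exp(-3*t/4) on [1/3, 4/3); 1/(3*t) on [4/3, 2); …
back out the common scale on t: t**(3/2) on [0, 1/2); exp(-t/2) on [1/2, 2); 1/(2*t) on [2, 3); …
along the cuts 1/3, 4/3, 2, ℳ[f](s) splits into 4 integrals
[0, 1/3) adds the kernel integral of 3*sqrt(6)*t**(7/2)/4
[1/3, 4/3) adds the kernel integral of t**2*exp(-3*t/4)
∫ t/3·t^(s-1) over [4/3, 2)
on [2, ∞): add ∫ t**2*exp(-3*t)·t^(s-1) dt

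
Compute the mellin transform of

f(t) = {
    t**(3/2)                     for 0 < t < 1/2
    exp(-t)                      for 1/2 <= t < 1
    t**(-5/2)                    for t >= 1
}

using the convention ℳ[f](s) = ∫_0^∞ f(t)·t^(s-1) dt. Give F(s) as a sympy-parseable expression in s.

(2*2**s*(2*s - 5)*(2*s + 3)*uppergamma(s, 1/2) - 2*2**s*(2*s - 5)*(2*s + 3)*uppergamma(s, 1) - 4*2**s*(2*s + 3) + sqrt(2)*(2*s - 5))/(2*2**s*(2*s - 5)*(2*s + 3))
  -3/2 < Re(s) < 5/2

decompose at 1/2, 1; ℳ[f](s) sums the 3 pieces' integrals
on [0, 1/2): add ∫ t**(3/2)·t^(s-1) dt
piece [1/2, 1): integrate exp(-t) against the kernel
∫ t**(-5/2)·t^(s-1) over [1, ∞)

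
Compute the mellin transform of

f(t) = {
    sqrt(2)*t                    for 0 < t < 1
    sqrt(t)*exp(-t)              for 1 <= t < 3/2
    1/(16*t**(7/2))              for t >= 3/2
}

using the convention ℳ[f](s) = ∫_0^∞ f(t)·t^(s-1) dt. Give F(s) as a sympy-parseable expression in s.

2**(1/2 - s)*(2*2**s*(2*s - 7) + 2**(s + 1/2)*(s + 1)*(2*s - 7)*uppergamma(s + 1/2, 1) - 2**(s + 1/2)*(s + 1)*(2*s - 7)*uppergamma(s + 1/2, 3/2) - 2*3**(s + 1/2)*(s + 1)/81)/(2*(s + 1)*(2*s - 7))
  -1 < Re(s) < 7/2

undo the shared t-power: sqrt(2)*sqrt(t) on [0, 1); exp(-t) on [1, 3/2); 1/(16*t**4) on [3/2, ∞)
invert the common scale on t to get sqrt(t) on [0, 2); exp(-t/2) on [2, 3); t**(-4) on [3, ∞)
along the cuts 1, 3/2, ℳ[f](s) splits into 3 integrals
segment [0, 1) carries sqrt(2)*t; integrate it
over [1, 3/2), the kernel integral of sqrt(t)*exp(-t) enters the sum
on [3/2, ∞): add ∫ 1/(16*t**(7/2))·t^(s-1) dt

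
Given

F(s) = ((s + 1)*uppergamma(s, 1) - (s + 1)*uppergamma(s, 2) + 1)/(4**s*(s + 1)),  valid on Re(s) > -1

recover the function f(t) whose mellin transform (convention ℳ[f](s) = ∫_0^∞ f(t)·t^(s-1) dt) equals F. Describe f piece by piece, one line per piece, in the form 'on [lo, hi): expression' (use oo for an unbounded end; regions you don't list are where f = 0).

remove the common scale on t first: 2*t on [0, 1/2); exp(-2*t) on [1/2, 1)
reversing the common scale on t: t on [0, 1); exp(-t) on [1, 2)
the 2 pieces separated at 1/4 each add one integral
[0, 1/4) adds the kernel integral of 4*t
piece [1/4, 1/2): integrate exp(-4*t) against the kernel

on [0, 1/4): 4*t
on [1/4, 1/2): exp(-4*t)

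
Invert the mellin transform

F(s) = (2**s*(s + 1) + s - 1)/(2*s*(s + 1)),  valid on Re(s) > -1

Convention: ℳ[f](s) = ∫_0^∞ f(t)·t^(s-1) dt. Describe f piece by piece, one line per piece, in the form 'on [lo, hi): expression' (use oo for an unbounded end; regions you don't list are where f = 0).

on [0, 1): t
on [1, 2): 1/2

breakpoints 1: one integral from each of the 2 segments
segment 0 to 1 holds t; add its integral
on [1, 2) integrate f = 1/2 against the kernel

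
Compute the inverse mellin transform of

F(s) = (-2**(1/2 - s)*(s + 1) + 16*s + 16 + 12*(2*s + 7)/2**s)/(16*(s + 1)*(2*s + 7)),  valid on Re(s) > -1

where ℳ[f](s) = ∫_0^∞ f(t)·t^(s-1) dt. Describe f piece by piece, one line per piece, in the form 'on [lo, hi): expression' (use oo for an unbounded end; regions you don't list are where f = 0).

slice at 1/2, transform all 2 pieces, and sum them
[0, 1/2) adds the kernel integral of 3*t/2
piece [1/2, 1): integrate t**(7/2)/2 against the kernel

on [0, 1/2): 3*t/2
on [1/2, 1): t**(7/2)/2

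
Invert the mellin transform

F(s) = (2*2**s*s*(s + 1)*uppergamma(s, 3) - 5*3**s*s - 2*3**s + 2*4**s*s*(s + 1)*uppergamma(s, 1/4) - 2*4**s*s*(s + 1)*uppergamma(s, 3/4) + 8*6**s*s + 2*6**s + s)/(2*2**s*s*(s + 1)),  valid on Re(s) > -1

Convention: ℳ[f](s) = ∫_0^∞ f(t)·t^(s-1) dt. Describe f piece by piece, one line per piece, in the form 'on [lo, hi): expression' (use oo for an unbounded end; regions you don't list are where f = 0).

on [0, 1/2): t
on [1/2, 3/2): exp(-t/2)
on [3/2, 3): t + 1
on [3, oo): exp(-t)

breakpoints 1/2, 3/2, 3: one integral from each of the 4 segments
∫ over [0, 1/2) of t·t^(s-1) joins the sum
[1/2, 3/2) adds the kernel integral of exp(-t/2)
segment 3/2 to 3 holds (t + 1); add its integral
∫ exp(-t)·t^(s-1) over [3, ∞)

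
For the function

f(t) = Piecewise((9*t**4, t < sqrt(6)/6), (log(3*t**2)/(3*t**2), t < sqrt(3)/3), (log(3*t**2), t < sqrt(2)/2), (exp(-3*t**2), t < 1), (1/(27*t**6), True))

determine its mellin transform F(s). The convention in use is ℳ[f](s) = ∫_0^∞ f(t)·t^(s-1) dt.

strip the power substitution: 9*t**2 on [0, 1/6); log(3*t)/(3*t) on [1/6, 1/3); log(3*t) on [1/3, 1/2); …
strip the common scale on t: t**2 on [0, 1/2); log(t)/t on [1/2, 1); log(t) on [1, 3/2); …
split f at sqrt(6)/6, sqrt(3)/3, sqrt(2)/2, 1: ℳ[f](s) collects 5 kernel integrals
for t in [0, sqrt(6)/6): the term is ∫ 9*t**4·t^(s-1)
piece [sqrt(6)/6, sqrt(3)/3): integrate log(3*t**2)/(3*t**2) against the kernel
between sqrt(3)/3 and sqrt(2)/2 the integrand is log(3*t**2)·t^(s-1)
∫ exp(-3*t**2)·t^(s-1) over [sqrt(2)/2, 1)
∫ 1/(27*t**6)·t^(s-1) over [1, ∞)

(27*2**(s/2)*s**2*(s/2 - 3)*(s/2 + 2)*(s**2/4 - s + 1)*uppergamma(s/2, 3/2) - 27*2**(s/2)*s**2*(s/2 - 3)*(s/2 + 2)*(s**2/4 - s + 1)*uppergamma(s/2, 3) - 27*2**(s/2)*s**2*(s/2 - 3)*(s/2 + 2) + 108*2**(s/2)*(s/2 - 3)*(s/2 + 2)*(s**2/4 - s + 1) - 54*3**(s/2)*s*(s/2 - 3)*(s/2 + 2)*(s**2/4 - s + 1)*log(2) + 54*3**(s/2)*s*(s/2 - 3)*(s/2 + 2)*(s**2/4 - s + 1)*log(3) - 108*3**(s/2)*(s/2 - 3)*(s/2 + 2)*(s**2/4 - s + 1) - 6**(s/2)*s**2*(s/2 + 2)*(s**2/4 - s + 1) + 27*s**3*(s/2 - 3)*(s/2 + 2)*log(2) - 54*s**2*(s/2 - 3)*(s/2 + 2)*log(2) + 54*s**2*(s/2 - 3)*(s/2 + 2) + 27*s**2*(s/2 - 3)*(s**2/4 - s + 1)/4)/(54*6**(s/2)*s**2*(s/2 - 3)*(s/2 + 2)*(s**2/4 - s + 1))
  -4 < Re(s) < 6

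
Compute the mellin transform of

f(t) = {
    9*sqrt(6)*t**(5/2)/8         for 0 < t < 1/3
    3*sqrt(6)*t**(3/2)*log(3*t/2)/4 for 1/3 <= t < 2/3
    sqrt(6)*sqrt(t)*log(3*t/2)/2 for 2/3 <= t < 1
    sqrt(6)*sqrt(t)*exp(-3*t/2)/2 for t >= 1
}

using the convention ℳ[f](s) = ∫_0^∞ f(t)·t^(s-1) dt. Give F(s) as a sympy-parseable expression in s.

the common scale on t comes off first: t**(5/2) on [0, 1/2); t**(3/2)*log(t) on [1/2, 1); sqrt(t)*log(t) on [1, 3/2); …
back out the shared t-power: t**2 on [0, 1/2); t*log(t) on [1/2, 1); log(t) on [1, 3/2); …
treat the 4 regions marked off by 1/3, 2/3, 1 separately and sum
on [0, 1/3): add ∫ 9*sqrt(6)*t**(5/2)/8·t^(s-1) dt
on [1/3, 2/3): add ∫ 3*sqrt(6)*t**(3/2)*log(3*t/2)/4·t^(s-1) dt
∫ over [2/3, 1) of sqrt(6)*sqrt(t)*log(3*t/2)/2·t^(s-1) joins the sum
∫ sqrt(6)*sqrt(t)*exp(-3*t/2)/2·t^(s-1) over [1, ∞)

sqrt(2)*(2**(s + 3/2)*(2*s + 1)**2*(2*s + 5)*(8*s + (2*s + 1)**2 + 8)*uppergamma(s + 1/2, 3/2) + 2**(s + 7/2)*(-2*s - 5)*(2*s + 1)**2 + 2**(s + 7/2)*(2*s + 5)*(8*s + (2*s + 1)**2 + 8) + 3**(s + 1/2)*(2*s + 1)*(2*s + 5)*(-4*log(2) + 4*log(3))*(8*s + (2*s + 1)**2 + 8) - 8*3**(s + 1/2)*(2*s + 5)*(8*s + (2*s + 1)**2 + 8) + (2*s + 1)**3*(2*s + 5)*log(4) + 4*(2*s + 1)**2*(2*s + 5)*log(2) + 4*(2*s + 1)**2*(2*s + 5) + (2*s + 1)**2*(8*s + (2*s + 1)**2 + 8))/(4*3**s*(2*s + 1)**2*(2*s + 5)*(8*s + (2*s + 1)**2 + 8))
  Re(s) > -5/2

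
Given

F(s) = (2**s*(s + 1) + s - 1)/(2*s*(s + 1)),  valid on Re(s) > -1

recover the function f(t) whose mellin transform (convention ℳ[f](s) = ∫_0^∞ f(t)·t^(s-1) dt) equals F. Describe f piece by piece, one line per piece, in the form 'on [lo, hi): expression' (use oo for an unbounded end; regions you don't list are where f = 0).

on [0, 1): t
on [1, 2): 1/2

the 2 pieces separated at 1 each add one integral
for t in [0, 1): the term is ∫ t·t^(s-1)
segment 1 to 2 holds 1/2; add its integral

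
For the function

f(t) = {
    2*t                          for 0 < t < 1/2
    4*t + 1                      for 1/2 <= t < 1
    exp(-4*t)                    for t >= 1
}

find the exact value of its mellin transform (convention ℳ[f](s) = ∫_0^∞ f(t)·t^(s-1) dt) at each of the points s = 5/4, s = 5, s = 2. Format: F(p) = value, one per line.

remove the common scale on t first: t on [0, 1); 2*t + 1 on [1, 2); exp(-2*t) on [2, ∞)
treat the 3 regions marked off by 1/2, 1 separately and sum
on [0, 1/2) integrate f = 2*t against the kernel
over [1/2, 1), the kernel integral of (4*t + 1) enters the sum
segment [1, ∞) carries exp(-4*t); integrate it

F(5/4) = -14*2**(3/4)/45 + sqrt(2)*uppergamma(5/4, 4)/8 + 116/45
F(5) = 103*exp(-4)/128 + 821/960
F(2) = 5*exp(-4)/16 + 13/8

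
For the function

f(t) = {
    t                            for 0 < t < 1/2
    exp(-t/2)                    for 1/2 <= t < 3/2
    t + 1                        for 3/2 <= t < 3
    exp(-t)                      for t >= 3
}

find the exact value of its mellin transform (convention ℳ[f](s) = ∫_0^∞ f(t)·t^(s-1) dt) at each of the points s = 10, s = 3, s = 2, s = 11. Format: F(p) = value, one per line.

the 4 pieces separated at 1/2, 3/2, 3 each add one integral
segment [0, 1/2) carries t; integrate it
segment 1/2 to 3/2 holds exp(-t/2); add its integral
piece [3/2, 3): integrate (t + 1) against the kernel
on [3, ∞): add ∫ exp(-t)·t^(s-1) dt

F(10) = -201383466759*exp(-3/4)/256 + 2477577947/112640 + 7280604*exp(-3) + 122145247909*exp(-1/4)/256
F(3) = -65*exp(-3/4)/2 + 17*exp(-3) + 41*exp(-1/4)/2 + 215/8
F(2) = -7*exp(-3/4) + 4*exp(-3) + 5*exp(-1/4) + 271/24
F(11) = -8055338729409*exp(-3/4)/512 + 4080204709/67584 + 72865089*exp(-3) + 4885809916361*exp(-1/4)/512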